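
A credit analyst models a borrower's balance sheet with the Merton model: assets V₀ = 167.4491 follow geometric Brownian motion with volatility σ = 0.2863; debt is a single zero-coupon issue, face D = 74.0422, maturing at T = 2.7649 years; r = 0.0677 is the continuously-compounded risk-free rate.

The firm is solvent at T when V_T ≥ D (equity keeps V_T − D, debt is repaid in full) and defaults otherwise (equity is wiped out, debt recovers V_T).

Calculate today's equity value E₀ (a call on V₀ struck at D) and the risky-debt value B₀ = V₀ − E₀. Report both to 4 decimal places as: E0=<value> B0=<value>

Equity is a call on the firm's assets struck at D = 74.0422:
d₁ = [ln(V₀/D) + (r + σ²/2)T] / (σ√T)
   = [ln(167.4491/74.0422) + (0.0677 + 0.5·0.2863²)·2.7649] / (0.2863·√2.7649)
   = [0.816044 + 0.300500] / 0.476059 = 2.345389
d₂ = d₁ − σ√T = 2.345389 − 0.476059 = 1.869330
N(d₁) = 0.990496,  N(d₂) = 0.969212,  e^(−rT) = 0.829291
E₀ = V₀·N(d₁) − D·e^(−rT)·N(d₂)
   = 167.4491·0.990496 − 74.0422·0.829291·0.969212 = 106.345663
B₀ = V₀ − E₀ = 167.4491 − 106.345663 = 61.103437

E0=106.3457 B0=61.1034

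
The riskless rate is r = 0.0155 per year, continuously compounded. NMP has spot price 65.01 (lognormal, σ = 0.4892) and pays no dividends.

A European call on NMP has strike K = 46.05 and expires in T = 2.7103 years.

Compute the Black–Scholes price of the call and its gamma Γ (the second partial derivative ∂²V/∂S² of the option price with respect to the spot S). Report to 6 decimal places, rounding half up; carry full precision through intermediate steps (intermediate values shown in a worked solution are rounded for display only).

price = 29.304042
Γ = 0.005160

σ√T = 0.4892·√2.7103 = 0.805369
d₁ = (ln(S/K) + (r+σ²/2)T) / (σ√T) = (ln(65.01/46.05) + (0.0155+0.4892²/2)·2.7103) / 0.805369 = (0.344813 + 0.366320) / 0.805369 = 0.882990
d₂ = d₁ − σ√T = 0.882990 − 0.805369 = 0.077620
e^{−rT} = 0.958861
N(d₁) = 0.811379,  N(d₂) = 0.530935
Call price V = S·N(d₁) − K·e^{−rT}·N(d₂) = 52.747755 − 23.443713 = 29.304042
φ(d₁) = (1/√(2π))·e^{−d₁²/2} = 0.270151
Γ = φ(d₁) / (S·σ·√T) = 0.005160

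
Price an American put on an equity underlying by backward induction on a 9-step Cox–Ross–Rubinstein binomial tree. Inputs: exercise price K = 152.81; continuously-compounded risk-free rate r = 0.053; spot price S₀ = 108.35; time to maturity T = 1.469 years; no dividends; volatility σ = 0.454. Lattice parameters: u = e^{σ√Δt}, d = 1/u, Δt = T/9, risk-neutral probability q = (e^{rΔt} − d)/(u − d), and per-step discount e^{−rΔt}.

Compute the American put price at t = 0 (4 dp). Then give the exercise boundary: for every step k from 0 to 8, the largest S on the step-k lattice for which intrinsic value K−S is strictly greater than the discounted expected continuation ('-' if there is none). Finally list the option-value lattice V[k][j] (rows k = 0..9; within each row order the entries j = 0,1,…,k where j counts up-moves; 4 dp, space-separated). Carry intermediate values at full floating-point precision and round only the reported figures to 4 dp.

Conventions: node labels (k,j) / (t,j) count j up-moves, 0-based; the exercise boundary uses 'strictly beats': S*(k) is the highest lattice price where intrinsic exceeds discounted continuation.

params: Δt=0.16322 u=1.20132 d=0.83242 q=0.47783 e^(-rΔt)=0.99139
t_9 payoffs: 132.0175 122.8030 109.5050 90.3136 62.6174 22.6472 0.0000 0.0000 0.0000 0.0000
t_8: node(8,0) S=24.9784 payoff=127.8316 vs cont=126.5154 → 127.8316 [stop]  node(8,1) S=36.0479 payoff=116.7621 vs cont=115.4458 → 116.7621 [stop]  node(8,2) S=52.0231 payoff=100.7869 vs cont=99.4706 → 100.7869 [stop]  node(8,3) S=75.0780 payoff=77.7320 vs cont=76.4158 → 77.7320 [stop]  node(8,4) S=108.3500 payoff=44.4600 vs cont=43.1438 → 44.4600 [stop]  node(8,5) S=156.3670 payoff=0.0000 vs cont=11.7239 → 11.7239 [wait]  node(8,6) S=225.6634 payoff=0.0000 vs cont=0.0000 → 0.0000 [wait]  node(8,7) S=325.6697 payoff=0.0000 vs cont=0.0000 → 0.0000 [wait]  node(8,8) S=469.9953 payoff=0.0000 vs cont=0.0000 → 0.0000 [wait]  ⇒ S*(8)=108.3500
t_7: node(7,0) S=30.0070 payoff=122.8030 vs cont=121.4868 → 122.8030 [stop]  node(7,1) S=43.3050 payoff=109.5050 vs cont=108.1887 → 109.5050 [stop]  node(7,2) S=62.4964 payoff=90.3136 vs cont=88.9974 → 90.3136 [stop]  node(7,3) S=90.1926 payoff=62.6174 vs cont=61.3012 → 62.6174 [stop]  node(7,4) S=130.1628 payoff=22.6472 vs cont=28.5697 → 28.5697 [wait]  node(7,5) S=187.8465 payoff=0.0000 vs cont=6.0692 → 6.0692 [wait]  node(7,6) S=271.0936 payoff=0.0000 vs cont=0.0000 → 0.0000 [wait]  node(7,7) S=391.2330 payoff=0.0000 vs cont=0.0000 → 0.0000 [wait]  ⇒ S*(7)=90.1926
t_6: node(6,0) S=36.0479 payoff=116.7621 vs cont=115.4458 → 116.7621 [stop]  node(6,1) S=52.0231 payoff=100.7869 vs cont=99.4706 → 100.7869 [stop]  node(6,2) S=75.0780 payoff=77.7320 vs cont=76.4158 → 77.7320 [stop]  node(6,3) S=108.3500 payoff=44.4600 vs cont=45.9493 → 45.9493 [wait]  node(6,4) S=156.3670 payoff=0.0000 vs cont=17.6649 → 17.6649 [wait]  node(6,5) S=225.6634 payoff=0.0000 vs cont=3.1419 → 3.1419 [wait]  node(6,6) S=325.6697 payoff=0.0000 vs cont=0.0000 → 0.0000 [wait]  ⇒ S*(6)=75.0780
t_5: node(5,0) S=43.3050 payoff=109.5050 vs cont=108.1887 → 109.5050 [stop]  node(5,1) S=62.4964 payoff=90.3136 vs cont=88.9974 → 90.3136 [stop]  node(5,2) S=90.1926 payoff=62.6174 vs cont=62.0067 → 62.6174 [stop]  node(5,3) S=130.1628 payoff=22.6472 vs cont=32.1549 → 32.1549 [wait]  node(5,4) S=187.8465 payoff=0.0000 vs cont=10.6331 → 10.6331 [wait]  node(5,5) S=271.0936 payoff=0.0000 vs cont=1.6265 → 1.6265 [wait]  ⇒ S*(5)=90.1926
t_4: node(4,0) S=52.0231 payoff=100.7869 vs cont=99.4706 → 100.7869 [stop]  node(4,1) S=75.0780 payoff=77.7320 vs cont=76.4158 → 77.7320 [stop]  node(4,2) S=108.3500 payoff=44.4600 vs cont=47.6477 → 47.6477 [wait]  node(4,3) S=156.3670 payoff=0.0000 vs cont=21.6828 → 21.6828 [wait]  node(4,4) S=225.6634 payoff=0.0000 vs cont=6.2750 → 6.2750 [wait]  ⇒ S*(4)=75.0780
t_3: node(3,0) S=62.4964 payoff=90.3136 vs cont=88.9974 → 90.3136 [stop]  node(3,1) S=90.1926 payoff=62.6174 vs cont=62.8112 → 62.8112 [wait]  node(3,2) S=130.1628 payoff=22.6472 vs cont=34.9375 → 34.9375 [wait]  node(3,3) S=187.8465 payoff=0.0000 vs cont=14.1972 → 14.1972 [wait]  ⇒ S*(3)=62.4964
t_2: node(2,0) S=75.0780 payoff=77.7320 vs cont=76.5076 → 77.7320 [stop]  node(2,1) S=108.3500 payoff=44.4600 vs cont=49.0662 → 49.0662 [wait]  node(2,2) S=156.3670 payoff=0.0000 vs cont=24.8117 → 24.8117 [wait]  ⇒ S*(2)=75.0780
t_1: node(1,0) S=90.1926 payoff=62.6174 vs cont=63.4832 → 63.4832 [wait]  node(1,1) S=130.1628 payoff=22.6472 vs cont=37.1540 → 37.1540 [wait]  ⇒ S*(1)=-
t_0: node(0,0) S=108.3500 payoff=44.4600 vs cont=50.4640 → 50.4640 [wait]  ⇒ S*(0)=-

price = 50.4640
boundary = - - 75.0780 62.4964 75.0780 90.1926 75.0780 90.1926 108.3500
tree:
50.4640
63.4832 37.1540
77.7320 49.0662 24.8117
90.3136 62.8112 34.9375 14.1972
100.7869 77.7320 47.6477 21.6828 6.2750
109.5050 90.3136 62.6174 32.1549 10.6331 1.6265
116.7621 100.7869 77.7320 45.9493 17.6649 3.1419 0.0000
122.8030 109.5050 90.3136 62.6174 28.5697 6.0692 0.0000 0.0000
127.8316 116.7621 100.7869 77.7320 44.4600 11.7239 0.0000 0.0000 0.0000
132.0175 122.8030 109.5050 90.3136 62.6174 22.6472 0.0000 0.0000 0.0000 0.0000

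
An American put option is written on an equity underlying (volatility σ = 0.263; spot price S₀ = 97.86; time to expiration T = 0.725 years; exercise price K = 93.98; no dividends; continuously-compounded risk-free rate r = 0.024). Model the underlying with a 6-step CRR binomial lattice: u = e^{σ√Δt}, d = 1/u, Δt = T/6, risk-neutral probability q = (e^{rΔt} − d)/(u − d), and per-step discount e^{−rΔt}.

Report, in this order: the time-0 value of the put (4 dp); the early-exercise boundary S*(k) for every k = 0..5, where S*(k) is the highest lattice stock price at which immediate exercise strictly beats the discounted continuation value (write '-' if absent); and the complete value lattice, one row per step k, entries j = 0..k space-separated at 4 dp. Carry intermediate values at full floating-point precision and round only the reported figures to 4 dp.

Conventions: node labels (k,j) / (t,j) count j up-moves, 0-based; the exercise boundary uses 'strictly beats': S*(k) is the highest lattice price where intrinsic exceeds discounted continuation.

price = 6.1895
boundary = - - - 74.3864 67.8875 74.3864
tree:
6.1895
9.4423 2.8810
13.9066 4.9072 0.8145
19.5936 8.1406 1.6112 0.0000
26.0925 13.0043 3.1872 0.0000 0.0000
32.0237 19.5936 6.3050 0.0000 0.0000 0.0000
37.4366 26.0925 12.4725 0.0000 0.0000 0.0000 0.0000

Δt=0.12083, u=1.09573, d=0.91263, q=0.49302, disc=e^(-rΔt)=0.99710
k=6 terminal: V=max(K-S,0) → 37.4366 26.0925 12.4725 0.0000 0.0000 0.0000 0.0000
k=5: j=0 S=61.9563 intr=32.0237 cont=31.7515 V=32.0237[EX]; j=1 S=74.3864 intr=19.5936 cont=19.3215 V=19.5936[EX]; j=2 S=89.3102 intr=4.6698 cont=6.3050 V=6.3050[hold]; j=3 S=107.2282 intr=0.0000 cont=0.0000 V=0.0000[hold]; j=4 S=128.7410 intr=0.0000 cont=0.0000 V=0.0000[hold]; j=5 S=154.5699 intr=0.0000 cont=0.0000 V=0.0000[hold]  S*(5)=74.3864
k=4: j=0 S=67.8875 intr=26.0925 cont=25.8204 V=26.0925[EX]; j=1 S=81.5075 intr=12.4725 cont=13.0043 V=13.0043[hold]; j=2 S=97.8600 intr=0.0000 cont=3.1872 V=3.1872[hold]; j=3 S=117.4933 intr=0.0000 cont=0.0000 V=0.0000[hold]; j=4 S=141.0655 intr=0.0000 cont=0.0000 V=0.0000[hold]  S*(4)=67.8875
k=3: j=0 S=74.3864 intr=19.5936 cont=19.5829 V=19.5936[EX]; j=1 S=89.3102 intr=4.6698 cont=8.1406 V=8.1406[hold]; j=2 S=107.2282 intr=0.0000 cont=1.6112 V=1.6112[hold]; j=3 S=128.7410 intr=0.0000 cont=0.0000 V=0.0000[hold]  S*(3)=74.3864
k=2: j=0 S=81.5075 intr=12.4725 cont=13.9066 V=13.9066[hold]; j=1 S=97.8600 intr=0.0000 cont=4.9072 V=4.9072[hold]; j=2 S=117.4933 intr=0.0000 cont=0.8145 V=0.8145[hold]  S*(2)=-
k=1: j=0 S=89.3102 intr=4.6698 cont=9.4423 V=9.4423[hold]; j=1 S=107.2282 intr=0.0000 cont=2.8810 V=2.8810[hold]  S*(1)=-
k=0: j=0 S=97.8600 intr=0.0000 cont=6.1895 V=6.1895[hold]  S*(0)=-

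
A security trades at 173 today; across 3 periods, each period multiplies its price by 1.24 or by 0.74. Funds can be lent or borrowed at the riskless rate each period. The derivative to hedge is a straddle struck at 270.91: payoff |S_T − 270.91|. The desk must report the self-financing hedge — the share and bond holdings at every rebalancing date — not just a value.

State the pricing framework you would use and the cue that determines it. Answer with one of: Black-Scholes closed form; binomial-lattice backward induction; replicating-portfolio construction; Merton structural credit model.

framework: replicating-portfolio construction

Key observation: a price alone would not answer the question — the per-node share/bond construction on the spot-173, 1.24/0.74 tree is required, and only the replicating-portfolio method yields it.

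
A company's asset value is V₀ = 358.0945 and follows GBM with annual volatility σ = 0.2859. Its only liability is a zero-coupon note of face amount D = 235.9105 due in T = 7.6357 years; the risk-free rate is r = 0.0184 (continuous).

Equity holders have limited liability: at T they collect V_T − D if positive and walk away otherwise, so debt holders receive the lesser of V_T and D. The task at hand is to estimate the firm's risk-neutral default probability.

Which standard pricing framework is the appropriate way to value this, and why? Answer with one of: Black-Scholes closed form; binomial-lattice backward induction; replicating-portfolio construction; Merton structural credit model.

Key observation: the data describe a firm's assets (V₀ = 358.0945, GBM) and a single zero-coupon debt of face 235.9105, so credit quantities follow from equity-as-call in the structural model.

framework: Merton structural credit model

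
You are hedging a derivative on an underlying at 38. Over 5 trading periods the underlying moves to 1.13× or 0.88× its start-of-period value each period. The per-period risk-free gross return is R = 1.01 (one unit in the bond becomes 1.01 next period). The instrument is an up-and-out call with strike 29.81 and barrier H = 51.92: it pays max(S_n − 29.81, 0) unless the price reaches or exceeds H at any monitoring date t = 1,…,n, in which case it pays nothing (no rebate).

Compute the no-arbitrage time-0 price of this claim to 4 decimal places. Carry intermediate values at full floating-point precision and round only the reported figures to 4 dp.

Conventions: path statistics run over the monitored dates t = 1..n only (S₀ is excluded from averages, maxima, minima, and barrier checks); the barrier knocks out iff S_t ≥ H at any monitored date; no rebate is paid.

No-arbitrage gives p* = (R−d)/(u−d) = 0.5200: enumerate every path, weight its payoff by its p*-probability, and discount by R^5.
Enumerate all 2^5 = 32 price paths (U = up ×1.13, D = down ×0.88); each path with k up-moves has probability p*^k·(1−p*)^(5−k).
DDDDD: M=33.4400, payoff=0.0000, prob=0.025480
UDDDD: M=42.9400, payoff=0.0000, prob=0.027604
DUDDD: M=37.7872, payoff=0.0000, prob=0.027604
UUDDD: M=48.5222, payoff=3.2565, prob=0.029904
DDUDD: M=33.4400, payoff=0.0000, prob=0.027604
UDUDD: M=42.9400, payoff=3.2565, prob=0.029904
DUUDD: M=42.6995, payoff=3.2565, prob=0.029904
UUUDD: M=54.8301, payoff=0.0000, prob=0.032396
DDDUD: M=33.4400, payoff=0.0000, prob=0.027604
UDDUD: M=42.9400, payoff=3.2565, prob=0.029904
DUDUD: M=37.7872, payoff=3.2565, prob=0.029904
UUDUD: M=48.5222, payoff=12.6504, prob=0.032396
DDUUD: M=37.5756, payoff=3.2565, prob=0.029904
UDUUD: M=48.2505, payoff=12.6504, prob=0.032396
DUUUD: M=48.2505, payoff=12.6504, prob=0.032396
UUUUD: M=61.9580, payoff=0.0000, prob=0.035096
DDDDU: M=33.4400, payoff=0.0000, prob=0.027604
UDDDU: M=42.9400, payoff=3.2565, prob=0.029904
DUDDU: M=37.7872, payoff=3.2565, prob=0.029904
UUDDU: M=48.5222, payoff=12.6504, prob=0.032396
DDUDU: M=33.4400, payoff=3.2565, prob=0.029904
UDUDU: M=42.9400, payoff=12.6504, prob=0.032396
DUUDU: M=42.6995, payoff=12.6504, prob=0.032396
UUUDU: M=54.8301, payoff=0.0000, prob=0.035096
DDDUU: M=33.4400, payoff=3.2565, prob=0.029904
UDDUU: M=42.9400, payoff=12.6504, prob=0.032396
DUDUU: M=42.4604, payoff=12.6504, prob=0.032396
UUDUU: M=54.5230, payoff=0.0000, prob=0.035096
DDUUU: M=42.4604, payoff=12.6504, prob=0.032396
UDUUU: M=54.5230, payoff=0.0000, prob=0.035096
DUUUU: M=54.5230, payoff=0.0000, prob=0.035096
UUUUU: M=70.0125, payoff=0.0000, prob=0.038020
Price = Σ prob·payoff / R^5 = 4.662249 / 1.051010 = 4.4360

price = 4.4360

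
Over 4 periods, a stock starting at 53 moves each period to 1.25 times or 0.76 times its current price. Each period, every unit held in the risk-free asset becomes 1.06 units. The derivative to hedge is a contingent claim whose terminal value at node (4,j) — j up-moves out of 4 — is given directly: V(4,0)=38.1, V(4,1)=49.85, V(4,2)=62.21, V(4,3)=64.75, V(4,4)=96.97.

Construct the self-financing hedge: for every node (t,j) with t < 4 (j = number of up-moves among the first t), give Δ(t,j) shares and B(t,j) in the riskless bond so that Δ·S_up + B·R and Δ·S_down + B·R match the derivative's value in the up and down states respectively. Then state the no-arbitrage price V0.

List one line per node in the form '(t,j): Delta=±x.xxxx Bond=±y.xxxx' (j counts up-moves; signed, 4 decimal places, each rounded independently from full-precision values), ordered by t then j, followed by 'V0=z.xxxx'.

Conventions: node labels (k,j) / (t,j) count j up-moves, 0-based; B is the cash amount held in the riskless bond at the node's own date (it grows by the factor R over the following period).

(0,0): Delta=0.4074 Bond=30.4407
(1,0): Delta=0.3872 Bond=33.0787
(1,1): Delta=0.4151 Bond=31.7531
(2,0): Delta=0.7625 Bond=23.5761
(2,1): Delta=0.2427 Bond=42.3388
(2,2): Delta=0.4815 Bond=28.1606
(3,0): Delta=1.0307 Bond=18.7505
(3,1): Delta=0.6592 Bond=28.9428
(3,2): Delta=0.0824 Bond=54.9721
(3,3): Delta=0.6352 Bond=13.9397
V0=52.0314

Under the risk-neutral measure, an up-move has probability p* = (R−d)/(u−d) = 0.6122 and values discount at R = 1.06.
At maturity the claim pays: V(4,0)=38.1000, V(4,1)=49.8500, V(4,2)=62.2100, V(4,3)=64.7500, V(4,4)=96.9700
(3,0): S=23.2657. Δ = (V_up−V_dn)/(S_up−S_dn) = (49.8500−38.1000)/(29.0822−17.6820) = 1.0307. V = [p*·49.8500 + (1−p*)·38.1000]/1.06 = 42.7301. B = V − Δ·S = 18.7505.
(3,1): S=38.2660. Δ = (V_up−V_dn)/(S_up−S_dn) = (62.2100−49.8500)/(47.8325−29.0822) = 0.6592. V = [p*·62.2100 + (1−p*)·49.8500]/1.06 = 54.1673. B = V − Δ·S = 28.9428.
(3,2): S=62.9375. Δ = (V_up−V_dn)/(S_up−S_dn) = (64.7500−62.2100)/(78.6719−47.8325) = 0.0824. V = [p*·64.7500 + (1−p*)·62.2100]/1.06 = 60.1558. B = V − Δ·S = 54.9721.
(3,3): S=103.5156. Δ = (V_up−V_dn)/(S_up−S_dn) = (96.9700−64.7500)/(129.3945−78.6719) = 0.6352. V = [p*·96.9700 + (1−p*)·64.7500]/1.06 = 79.6948. B = V − Δ·S = 13.9397.
(2,0): S=30.6128. Δ = (V_up−V_dn)/(S_up−S_dn) = (54.1673−42.7301)/(38.2660−23.2657) = 0.7625. V = [p*·54.1673 + (1−p*)·42.7301]/1.06 = 46.9174. B = V − Δ·S = 23.5761.
(2,1): S=50.3500. Δ = (V_up−V_dn)/(S_up−S_dn) = (60.1558−54.1673)/(62.9375−38.2660) = 0.2427. V = [p*·60.1558 + (1−p*)·54.1673]/1.06 = 54.5601. B = V − Δ·S = 42.3388.
(2,2): S=82.8125. Δ = (V_up−V_dn)/(S_up−S_dn) = (79.6948−60.1558)/(103.5156−62.9375) = 0.4815. V = [p*·79.6948 + (1−p*)·60.1558]/1.06 = 68.0363. B = V − Δ·S = 28.1606.
(1,0): S=40.2800. Δ = (V_up−V_dn)/(S_up−S_dn) = (54.5601−46.9174)/(50.3500−30.6128) = 0.3872. V = [p*·54.5601 + (1−p*)·46.9174]/1.06 = 48.6760. B = V − Δ·S = 33.0787.
(1,1): S=66.2500. Δ = (V_up−V_dn)/(S_up−S_dn) = (68.0363−54.5601)/(82.8125−50.3500) = 0.4151. V = [p*·68.0363 + (1−p*)·54.5601]/1.06 = 59.2555. B = V − Δ·S = 31.7531.
(0,0): S=53.0000. Δ = (V_up−V_dn)/(S_up−S_dn) = (59.2555−48.6760)/(66.2500−40.2800) = 0.4074. V = [p*·59.2555 + (1−p*)·48.6760]/1.06 = 52.0314. B = V − Δ·S = 30.4407.
As a check, the time-0 holding Δ(0,0)·S0 + B(0,0) comes to 52.0314 — exactly V0.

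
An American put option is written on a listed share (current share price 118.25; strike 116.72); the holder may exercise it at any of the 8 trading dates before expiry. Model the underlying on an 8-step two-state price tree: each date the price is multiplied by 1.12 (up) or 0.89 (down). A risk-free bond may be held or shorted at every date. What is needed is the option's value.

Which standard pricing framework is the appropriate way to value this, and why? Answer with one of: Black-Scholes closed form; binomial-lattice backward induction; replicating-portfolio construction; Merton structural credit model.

Key observation: with exercise allowed before expiry on a discrete up/down model (8 steps from spot 118.25), the strike-116.72 put's value must be rolled back through the tree testing early exercise at each node.

framework: binomial-lattice backward induction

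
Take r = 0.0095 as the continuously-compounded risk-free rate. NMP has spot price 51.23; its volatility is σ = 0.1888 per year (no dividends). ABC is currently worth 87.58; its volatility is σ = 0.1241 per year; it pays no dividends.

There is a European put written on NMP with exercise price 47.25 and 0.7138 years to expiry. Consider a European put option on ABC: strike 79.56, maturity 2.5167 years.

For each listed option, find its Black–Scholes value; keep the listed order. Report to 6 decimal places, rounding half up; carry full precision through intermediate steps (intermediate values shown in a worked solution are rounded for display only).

[NMP put K=47.25]
σ√T = 0.1888·√0.7138 = 0.159511
d₁ = (ln(S/K) + (r+σ²/2)T) / (σ√T) = (ln(51.23/47.25) + (0.0095+0.1888²/2)·0.7138) / 0.159511 = (0.080873 + 0.019503) / 0.159511 = 0.629271
d₂ = d₁ − σ√T = 0.629271 − 0.159511 = 0.469760
e^{−rT} = 0.993242
N(−d₁) = 0.264586,  N(−d₂) = 0.319263
price = K·e^{−rT}·N(−d₂) − S·N(−d₁) = 14.983234 − 13.554727 = 1.428506
[ABC put K=79.56]
σ√T = 0.1241·√2.5167 = 0.196874
d₁ = (ln(S/K) + (r+σ²/2)T) / (σ√T) = (ln(87.58/79.56) + (0.0095+0.1241²/2)·2.5167) / 0.196874 = (0.096041 + 0.043288) / 0.196874 = 0.707710
d₂ = d₁ − σ√T = 0.707710 − 0.196874 = 0.510837
e^{−rT} = 0.976375
N(−d₁) = 0.239563,  N(−d₂) = 0.304733
price = K·e^{−rT}·N(−d₂) − S·N(−d₁) = 23.671757 − 20.980894 = 2.690863

price(NMP put K=47.25) = 1.428506
price(ABC put K=79.56) = 2.690863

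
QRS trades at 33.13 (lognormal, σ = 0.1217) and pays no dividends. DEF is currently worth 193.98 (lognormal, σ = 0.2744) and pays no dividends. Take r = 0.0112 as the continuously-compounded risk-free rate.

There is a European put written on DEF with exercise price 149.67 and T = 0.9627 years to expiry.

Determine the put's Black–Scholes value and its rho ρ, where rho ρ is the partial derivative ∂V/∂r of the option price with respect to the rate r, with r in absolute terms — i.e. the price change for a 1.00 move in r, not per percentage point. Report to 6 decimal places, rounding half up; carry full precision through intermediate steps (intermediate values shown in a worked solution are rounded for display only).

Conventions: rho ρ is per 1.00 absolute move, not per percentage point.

price = 3.756507
ρ = -27.443394

σ√T = 0.2744·√0.9627 = 0.269234
d₁ = (ln(S/K) + (r+σ²/2)T) / (σ√T) = (ln(193.98/149.67) + (0.0112+0.2744²/2)·0.9627) / 0.269234 = (0.259322 + 0.047026) / 0.269234 = 1.137851
d₂ = d₁ − σ√T = 1.137851 − 0.269234 = 0.868617
e^{−rT} = 0.989276
N(−d₁) = 0.127591,  N(−d₂) = 0.192528
Put price V = K·e^{−rT}·N(−d₂) − S·N(−d₁) = 28.506694 − 24.750186 = 3.756507
ρ = −K·T·e^{−rT}·N(−d₂) = -27.443394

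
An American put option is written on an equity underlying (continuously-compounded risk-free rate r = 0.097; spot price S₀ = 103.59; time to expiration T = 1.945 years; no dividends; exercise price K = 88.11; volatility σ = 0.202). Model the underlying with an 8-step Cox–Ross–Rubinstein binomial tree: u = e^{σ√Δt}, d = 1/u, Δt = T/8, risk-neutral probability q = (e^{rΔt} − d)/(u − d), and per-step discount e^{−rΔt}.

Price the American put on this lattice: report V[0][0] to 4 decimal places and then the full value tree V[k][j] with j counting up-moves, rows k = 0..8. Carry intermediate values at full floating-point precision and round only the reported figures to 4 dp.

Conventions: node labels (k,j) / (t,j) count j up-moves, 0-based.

params: Δt=0.24313 u=1.10473 d=0.90520 q=0.59472 e^(-rΔt)=0.97669
t_8 payoffs: 41.4154 31.1225 18.5608 3.2301 0.0000 0.0000 0.0000 0.0000 0.0000
k=7: node(7,0) S=51.5849 payoff=36.5251 vs cont=34.4715 → 36.5251 [stop]  node(7,1) S=62.9558 payoff=25.1542 vs cont=23.1006 → 25.1542 [stop]  node(7,2) S=76.8331 payoff=11.2769 vs cont=9.2233 → 11.2769 [stop]  node(7,3) S=93.7695 payoff=0.0000 vs cont=1.2786 → 1.2786 [wait]  node(7,4) S=114.4391 payoff=0.0000 vs cont=0.0000 → 0.0000 [wait]  node(7,5) S=139.6648 payoff=0.0000 vs cont=0.0000 → 0.0000 [wait]  node(7,6) S=170.4511 payoff=0.0000 vs cont=0.0000 → 0.0000 [wait]  node(7,7) S=208.0237 payoff=0.0000 vs cont=0.0000 → 0.0000 [wait]
k=6: node(6,0) S=56.9875 payoff=31.1225 vs cont=29.0689 → 31.1225 [stop]  node(6,1) S=69.5492 payoff=18.5608 vs cont=16.5072 → 18.5608 [stop]  node(6,2) S=84.8799 payoff=3.2301 vs cont=5.2065 → 5.2065 [wait]  node(6,3) S=103.5900 payoff=0.0000 vs cont=0.5061 → 0.5061 [wait]  node(6,4) S=126.4243 payoff=0.0000 vs cont=0.0000 → 0.0000 [wait]  node(6,5) S=154.2920 payoff=0.0000 vs cont=0.0000 → 0.0000 [wait]  node(6,6) S=188.3026 payoff=0.0000 vs cont=0.0000 → 0.0000 [wait]
k=5: node(5,0) S=62.9558 payoff=25.1542 vs cont=23.1006 → 25.1542 [stop]  node(5,1) S=76.8331 payoff=11.2769 vs cont=10.3713 → 11.2769 [stop]  node(5,2) S=93.7695 payoff=0.0000 vs cont=2.3549 → 2.3549 [wait]  node(5,3) S=114.4391 payoff=0.0000 vs cont=0.2003 → 0.2003 [wait]  node(5,4) S=139.6648 payoff=0.0000 vs cont=0.0000 → 0.0000 [wait]  node(5,5) S=170.4511 payoff=0.0000 vs cont=0.0000 → 0.0000 [wait]
k=4: node(4,0) S=69.5492 payoff=18.5608 vs cont=16.5072 → 18.5608 [stop]  node(4,1) S=84.8799 payoff=3.2301 vs cont=5.8317 → 5.8317 [wait]  node(4,2) S=103.5900 payoff=0.0000 vs cont=1.0485 → 1.0485 [wait]  node(4,3) S=126.4243 payoff=0.0000 vs cont=0.0793 → 0.0793 [wait]  node(4,4) S=154.2920 payoff=0.0000 vs cont=0.0000 → 0.0000 [wait]
k=3: node(3,0) S=76.8331 payoff=11.2769 vs cont=10.7344 → 11.2769 [stop]  node(3,1) S=93.7695 payoff=0.0000 vs cont=2.9174 → 2.9174 [wait]  node(3,2) S=114.4391 payoff=0.0000 vs cont=0.4611 → 0.4611 [wait]  node(3,3) S=139.6648 payoff=0.0000 vs cont=0.0314 → 0.0314 [wait]
k=2: node(2,0) S=84.8799 payoff=3.2301 vs cont=6.1584 → 6.1584 [wait]  node(2,1) S=103.5900 payoff=0.0000 vs cont=1.4227 → 1.4227 [wait]  node(2,2) S=126.4243 payoff=0.0000 vs cont=0.2008 → 0.2008 [wait]
k=1: node(1,0) S=93.7695 payoff=0.0000 vs cont=3.2641 → 3.2641 [wait]  node(1,1) S=114.4391 payoff=0.0000 vs cont=0.6798 → 0.6798 [wait]
k=0: node(0,0) S=103.5900 payoff=0.0000 vs cont=1.6869 → 1.6869 [wait]

price = 1.6869
tree:
1.6869
3.2641 0.6798
6.1584 1.4227 0.2008
11.2769 2.9174 0.4611 0.0314
18.5608 5.8317 1.0485 0.0793 0.0000
25.1542 11.2769 2.3549 0.2003 0.0000 0.0000
31.1225 18.5608 5.2065 0.5061 0.0000 0.0000 0.0000
36.5251 25.1542 11.2769 1.2786 0.0000 0.0000 0.0000 0.0000
41.4154 31.1225 18.5608 3.2301 0.0000 0.0000 0.0000 0.0000 0.0000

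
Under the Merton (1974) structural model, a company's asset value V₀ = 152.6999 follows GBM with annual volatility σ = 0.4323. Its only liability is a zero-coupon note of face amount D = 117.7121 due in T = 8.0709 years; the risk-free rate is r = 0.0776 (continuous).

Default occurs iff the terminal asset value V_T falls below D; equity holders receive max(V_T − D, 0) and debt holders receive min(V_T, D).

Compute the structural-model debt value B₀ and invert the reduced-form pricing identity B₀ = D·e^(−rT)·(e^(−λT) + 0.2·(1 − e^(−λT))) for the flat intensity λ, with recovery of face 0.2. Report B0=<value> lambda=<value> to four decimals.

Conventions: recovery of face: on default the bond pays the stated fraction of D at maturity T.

B0=48.0262 lambda=0.0435

Work the structural quantities from V₀ = 152.6999 against face 117.7121:
d₁ = [ln(V₀/D) + (r + σ²/2)T] / (σ√T)
   = [ln(152.6999/117.7121) + (0.0776 + 0.5·0.4323²)·8.0709] / (0.4323·√8.0709)
   = [0.260233 + 1.380460] / 1.228135 = 1.335922
d₂ = d₁ − σ√T = 1.335922 − 1.228135 = 0.107787
N(d₁) = 0.909213,  N(d₂) = 0.542917,  e^(−rT) = 0.534565
E₀ = V₀·N(d₁) − D·e^(−rT)·N(d₂)
   = 152.6999·0.909213 − 117.7121·0.534565·0.542917 = 104.673711
B₀ = V₀ − E₀ = 152.6999 − 104.673711 = 48.026189
e^(−λT) = (B₀·e^(rT)/D − 0.2)/(1 − 0.2) = (48.0262·1.870680/117.7121 − 0.2)/0.8 = 0.70403996
λ = −ln(0.70403996)/8.0709 = 0.043480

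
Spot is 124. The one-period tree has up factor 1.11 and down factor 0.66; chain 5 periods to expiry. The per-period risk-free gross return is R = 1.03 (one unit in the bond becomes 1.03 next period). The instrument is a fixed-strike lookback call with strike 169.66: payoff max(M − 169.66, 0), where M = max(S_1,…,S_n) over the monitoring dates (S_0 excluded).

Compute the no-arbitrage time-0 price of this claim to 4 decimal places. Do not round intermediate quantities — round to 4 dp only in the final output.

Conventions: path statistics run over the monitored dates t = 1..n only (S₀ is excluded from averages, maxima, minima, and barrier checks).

price = 14.0377

With p* = (R−d)/(u−d) = 0.8222, sum probability × payoff across the paths and divide by R^5.
Enumerate all 2^5 = 32 price paths (U = up ×1.11, D = down ×0.66); each path with k up-moves has probability p*^k·(1−p*)^(5−k).
DDDDD: M=81.8400, payoff=0.0000, prob=0.000178
UDDDD: M=137.6400, payoff=0.0000, prob=0.000821
DUDDD: M=90.8424, payoff=0.0000, prob=0.000821
UUDDD: M=152.7804, payoff=0.0000, prob=0.003798
DDUDD: M=81.8400, payoff=0.0000, prob=0.000821
UDUDD: M=137.6400, payoff=0.0000, prob=0.003798
DUUDD: M=100.8351, payoff=0.0000, prob=0.003798
UUUDD: M=169.5862, payoff=0.0000, prob=0.017568
DDDUD: M=81.8400, payoff=0.0000, prob=0.000821
UDDUD: M=137.6400, payoff=0.0000, prob=0.003798
DUDUD: M=90.8424, payoff=0.0000, prob=0.003798
UUDUD: M=152.7804, payoff=0.0000, prob=0.017568
DDUUD: M=81.8400, payoff=0.0000, prob=0.003798
UDUUD: M=137.6400, payoff=0.0000, prob=0.017568
DUUUD: M=111.9269, payoff=0.0000, prob=0.017568
UUUUD: M=188.2407, payoff=18.5807, prob=0.081252
DDDDU: M=81.8400, payoff=0.0000, prob=0.000821
UDDDU: M=137.6400, payoff=0.0000, prob=0.003798
DUDDU: M=90.8424, payoff=0.0000, prob=0.003798
UUDDU: M=152.7804, payoff=0.0000, prob=0.017568
DDUDU: M=81.8400, payoff=0.0000, prob=0.003798
UDUDU: M=137.6400, payoff=0.0000, prob=0.017568
DUUDU: M=100.8351, payoff=0.0000, prob=0.017568
UUUDU: M=169.5862, payoff=0.0000, prob=0.081252
DDDUU: M=81.8400, payoff=0.0000, prob=0.003798
UDDUU: M=137.6400, payoff=0.0000, prob=0.017568
DUDUU: M=90.8424, payoff=0.0000, prob=0.017568
UUDUU: M=152.7804, payoff=0.0000, prob=0.081252
DDUUU: M=81.8400, payoff=0.0000, prob=0.017568
UDUUU: M=137.6400, payoff=0.0000, prob=0.081252
DUUUU: M=124.2389, payoff=0.0000, prob=0.081252
UUUUU: M=208.9472, payoff=39.2872, prob=0.375791
Price = Σ prob·payoff / R^5 = 16.273492 / 1.159274 = 14.0377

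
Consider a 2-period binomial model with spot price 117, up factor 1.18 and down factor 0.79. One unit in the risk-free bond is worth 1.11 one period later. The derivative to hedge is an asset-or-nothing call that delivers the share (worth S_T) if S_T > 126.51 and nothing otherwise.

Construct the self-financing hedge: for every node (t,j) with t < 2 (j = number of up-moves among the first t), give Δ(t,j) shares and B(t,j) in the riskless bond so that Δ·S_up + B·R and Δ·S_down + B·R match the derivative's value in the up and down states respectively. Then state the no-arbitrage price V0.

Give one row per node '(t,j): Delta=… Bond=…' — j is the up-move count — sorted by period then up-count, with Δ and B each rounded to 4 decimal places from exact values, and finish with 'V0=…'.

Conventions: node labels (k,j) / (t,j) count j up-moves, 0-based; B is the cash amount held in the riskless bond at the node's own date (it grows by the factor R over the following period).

(0,0): Delta=2.6391 Bond=-219.7616
(1,0): Delta=0.0000 Bond=0.0000
(1,1): Delta=3.0256 Bond=-297.2962
V0=89.0173

Arbitrage-free pricing uses the up-move probability p* = (R−d)/(u−d) = 0.8205, discounting each step at R = 1.11.
Payoffs at expiry: V(2,0)=0.0000, V(2,1)=0.0000, V(2,2)=162.9108
(1,0): S=92.4300. Δ = (V_up−V_dn)/(S_up−S_dn) = (0.0000−0.0000)/(109.0674−73.0197) = 0.0000. V = [p*·0.0000 + (1−p*)·0.0000]/1.11 = 0.0000. B = V − Δ·S = 0.0000.
(1,1): S=138.0600. Δ = (V_up−V_dn)/(S_up−S_dn) = (162.9108−0.0000)/(162.9108−109.0674) = 3.0256. V = [p*·162.9108 + (1−p*)·0.0000]/1.11 = 120.4238. B = V − Δ·S = -297.2962.
(0,0): S=117.0000. Δ = (V_up−V_dn)/(S_up−S_dn) = (120.4238−0.0000)/(138.0600−92.4300) = 2.6391. V = [p*·120.4238 + (1−p*)·0.0000]/1.11 = 89.0173. B = V − Δ·S = -219.7616.
Check: Δ(0,0)·S0 + B(0,0) = 89.0173 = V0.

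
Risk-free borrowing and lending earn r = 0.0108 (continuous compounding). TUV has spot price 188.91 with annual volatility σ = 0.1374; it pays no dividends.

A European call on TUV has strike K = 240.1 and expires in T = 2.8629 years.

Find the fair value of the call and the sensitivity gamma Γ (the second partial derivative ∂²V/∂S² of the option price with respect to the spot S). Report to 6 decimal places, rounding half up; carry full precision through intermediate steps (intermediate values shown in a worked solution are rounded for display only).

σ√T = 0.1374·√2.8629 = 0.232482
d₁ = (ln(S/K) + (r+σ²/2)T) / (σ√T) = (ln(188.91/240.1) + (0.0108+0.1374²/2)·2.8629) / 0.232482 = (-0.239785 + 0.057943) / 0.232482 = -0.782174
d₂ = d₁ − σ√T = -0.782174 − 0.232482 = -1.014656
e^{−rT} = 0.969554
N(d₁) = 0.217056,  N(d₂) = 0.155135
Call price V = S·N(d₁) − K·e^{−rT}·N(d₂) = 41.004106 − 36.113848 = 4.890257
φ(d₁) = (1/√(2π))·e^{−d₁²/2} = 0.293806
Γ = φ(d₁) / (S·σ·√T) = 0.006690

price = 4.890257
Γ = 0.006690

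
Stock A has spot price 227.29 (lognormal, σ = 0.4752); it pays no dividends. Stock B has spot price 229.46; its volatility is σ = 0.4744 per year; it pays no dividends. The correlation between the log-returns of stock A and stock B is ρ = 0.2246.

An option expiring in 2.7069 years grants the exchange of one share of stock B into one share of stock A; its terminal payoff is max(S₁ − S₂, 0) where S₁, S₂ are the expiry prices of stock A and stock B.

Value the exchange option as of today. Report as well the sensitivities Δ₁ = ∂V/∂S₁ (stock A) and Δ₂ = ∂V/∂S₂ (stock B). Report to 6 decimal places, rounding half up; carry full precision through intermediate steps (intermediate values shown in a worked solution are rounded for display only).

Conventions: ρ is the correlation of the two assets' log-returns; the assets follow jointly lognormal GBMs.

exchange price = 84.175144
Δ1 = 0.683189
Δ2 = -0.309888

σ_eff = √(σ₁² + σ₂² − 2ρσ₁σ₂) = √(0.4752² + 0.4744² − 2·0.2246·0.4752·0.4744) = 0.591274
d₁ = (ln(S₁/S₂) + (q₂ − q₁ + σ_eff²/2)T) / (σ_eff√T) = (ln(227.29/229.46) + (0.0 − 0.0 + 0.174803)·2.7069) / 0.972803 = 0.476634
d₂ = d₁ − σ_eff√T = 0.476634 − 0.972803 = -0.496169
N(d₁) = 0.683189,  N(d₂) = 0.309888
V = S₁·e^{−q₁T}·N(d₁) − S₂·e^{−q₂T}·N(d₂) = 155.281934 − 71.106790 = 84.175144
Key observation: pricing in stock B-units makes this a unit-strike call on the ratio S₁/S₂ — the risk-free rate cancels and cannot affect the value.
Δ₁ = e^{−q₁T}·N(d₁) = 0.683189;  Δ₂ = −e^{−q₂T}·N(d₂) = -0.309888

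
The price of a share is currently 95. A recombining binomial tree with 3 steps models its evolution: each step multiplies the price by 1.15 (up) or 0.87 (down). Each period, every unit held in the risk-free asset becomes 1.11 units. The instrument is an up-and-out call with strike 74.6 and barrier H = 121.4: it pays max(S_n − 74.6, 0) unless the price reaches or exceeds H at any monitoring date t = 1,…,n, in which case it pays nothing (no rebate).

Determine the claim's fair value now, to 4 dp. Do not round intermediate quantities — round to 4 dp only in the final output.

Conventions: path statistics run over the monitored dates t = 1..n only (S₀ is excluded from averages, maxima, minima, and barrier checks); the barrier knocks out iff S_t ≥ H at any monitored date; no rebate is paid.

price = 5.6372

Under the martingale measure an up-move has probability p* = 0.8571; value the claim as the probability-weighted average of per-path payoffs, discounted 3 periods at R = 1.11.
Enumerate all 2^3 = 8 price paths (U = up ×1.15, D = down ×0.87); each path with k up-moves has probability p*^k·(1−p*)^(3−k).
DDD: M=82.6500, payoff=0.0000, prob=0.002915
UDD: M=109.2500, payoff=8.0913, prob=0.017493
DUD: M=95.0475, payoff=8.0913, prob=0.017493
UUD: M=125.6375, payoff=0.0000, prob=0.104956
DDU: M=82.6913, payoff=8.0913, prob=0.017493
UDU: M=109.3046, payoff=34.7046, prob=0.104956
DUU: M=109.3046, payoff=34.7046, prob=0.104956
UUU: M=144.4831, payoff=0.0000, prob=0.629738
Price = Σ prob·payoff / R^3 = 7.709553 / 1.367631 = 5.6372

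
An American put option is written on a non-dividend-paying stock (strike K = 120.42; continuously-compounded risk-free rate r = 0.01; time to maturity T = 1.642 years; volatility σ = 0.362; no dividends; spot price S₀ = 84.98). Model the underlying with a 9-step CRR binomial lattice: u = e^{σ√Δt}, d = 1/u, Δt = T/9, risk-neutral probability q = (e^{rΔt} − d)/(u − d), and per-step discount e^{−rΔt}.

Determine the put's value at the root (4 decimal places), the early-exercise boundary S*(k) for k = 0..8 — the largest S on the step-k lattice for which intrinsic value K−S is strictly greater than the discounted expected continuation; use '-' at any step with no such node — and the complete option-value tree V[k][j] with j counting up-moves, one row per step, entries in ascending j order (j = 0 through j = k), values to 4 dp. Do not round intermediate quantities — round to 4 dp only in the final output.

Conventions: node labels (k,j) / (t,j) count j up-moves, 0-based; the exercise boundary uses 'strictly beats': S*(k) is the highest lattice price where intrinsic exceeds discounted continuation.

params: Δt=0.18244 u=1.16722 d=0.85674 q=0.46730 e^(-rΔt)=0.99818
t_9 payoffs: 99.2876 91.6292 81.1955 66.9807 47.6144 21.2298 0.0000 0.0000 0.0000 0.0000
t_8: node(8,0) S=24.6662 payoff=95.7538 vs cont=95.5343 → 95.7538 [stop]  node(8,1) S=33.6051 payoff=86.8149 vs cont=86.5954 → 86.8149 [stop]  node(8,2) S=45.7835 payoff=74.6365 vs cont=74.4170 → 74.6365 [stop]  node(8,3) S=62.3753 payoff=58.0447 vs cont=57.8252 → 58.0447 [stop]  node(8,4) S=84.9800 payoff=35.4400 vs cont=35.2205 → 35.4400 [stop]  node(8,5) S=115.7765 payoff=4.6435 vs cont=11.2885 → 11.2885 [wait]  node(8,6) S=157.7336 payoff=0.0000 vs cont=0.0000 → 0.0000 [wait]  node(8,7) S=214.8959 payoff=0.0000 vs cont=0.0000 → 0.0000 [wait]  node(8,8) S=292.7735 payoff=0.0000 vs cont=0.0000 → 0.0000 [wait]  ⇒ S*(8)=84.9800
t_7: node(7,0) S=28.7908 payoff=91.6292 vs cont=91.4097 → 91.6292 [stop]  node(7,1) S=39.2245 payoff=81.1955 vs cont=80.9760 → 81.1955 [stop]  node(7,2) S=53.4393 payoff=66.9807 vs cont=66.7612 → 66.9807 [stop]  node(7,3) S=72.8056 payoff=47.6144 vs cont=47.3949 → 47.6144 [stop]  node(7,4) S=99.1902 payoff=21.2298 vs cont=24.1099 → 24.1099 [wait]  node(7,5) S=135.1364 payoff=0.0000 vs cont=6.0024 → 6.0024 [wait]  node(7,6) S=184.1095 payoff=0.0000 vs cont=0.0000 → 0.0000 [wait]  node(7,7) S=250.8303 payoff=0.0000 vs cont=0.0000 → 0.0000 [wait]  ⇒ S*(7)=72.8056
t_6: node(6,0) S=33.6051 payoff=86.8149 vs cont=86.5954 → 86.8149 [stop]  node(6,1) S=45.7835 payoff=74.6365 vs cont=74.4170 → 74.6365 [stop]  node(6,2) S=62.3753 payoff=58.0447 vs cont=57.8252 → 58.0447 [stop]  node(6,3) S=84.9800 payoff=35.4400 vs cont=36.5639 → 36.5639 [wait]  node(6,4) S=115.7765 payoff=4.6435 vs cont=15.6197 → 15.6197 [wait]  node(6,5) S=157.7336 payoff=0.0000 vs cont=3.1916 → 3.1916 [wait]  node(6,6) S=214.8959 payoff=0.0000 vs cont=0.0000 → 0.0000 [wait]  ⇒ S*(6)=62.3753
t_5: node(5,0) S=39.2245 payoff=81.1955 vs cont=80.9760 → 81.1955 [stop]  node(5,1) S=53.4393 payoff=66.9807 vs cont=66.7612 → 66.9807 [stop]  node(5,2) S=72.8056 payoff=47.6144 vs cont=47.9191 → 47.9191 [wait]  node(5,3) S=99.1902 payoff=21.2298 vs cont=26.7278 → 26.7278 [wait]  node(5,4) S=135.1364 payoff=0.0000 vs cont=9.7941 → 9.7941 [wait]  node(5,5) S=184.1095 payoff=0.0000 vs cont=1.6971 → 1.6971 [wait]  ⇒ S*(5)=53.4393
t_4: node(4,0) S=45.7835 payoff=74.6365 vs cont=74.4170 → 74.6365 [stop]  node(4,1) S=62.3753 payoff=58.0447 vs cont=57.9673 → 58.0447 [stop]  node(4,2) S=84.9800 payoff=35.4400 vs cont=37.9471 → 37.9471 [wait]  node(4,3) S=115.7765 payoff=4.6435 vs cont=18.7804 → 18.7804 [wait]  node(4,4) S=157.7336 payoff=0.0000 vs cont=5.9994 → 5.9994 [wait]  ⇒ S*(4)=62.3753
t_3: node(3,0) S=53.4393 payoff=66.9807 vs cont=66.7612 → 66.9807 [stop]  node(3,1) S=72.8056 payoff=47.6144 vs cont=48.5643 → 48.5643 [wait]  node(3,2) S=99.1902 payoff=21.2298 vs cont=28.9376 → 28.9376 [wait]  node(3,3) S=135.1364 payoff=0.0000 vs cont=12.7844 → 12.7844 [wait]  ⇒ S*(3)=53.4393
t_2: node(2,0) S=62.3753 payoff=58.0447 vs cont=58.2683 → 58.2683 [wait]  node(2,1) S=84.9800 payoff=35.4400 vs cont=39.3209 → 39.3209 [wait]  node(2,2) S=115.7765 payoff=4.6435 vs cont=21.3502 → 21.3502 [wait]  ⇒ S*(2)=-
t_1: node(1,0) S=72.8056 payoff=47.6144 vs cont=49.3240 → 49.3240 [wait]  node(1,1) S=99.1902 payoff=21.2298 vs cont=30.8668 → 30.8668 [wait]  ⇒ S*(1)=-
t_0: node(0,0) S=84.9800 payoff=35.4400 vs cont=40.6247 → 40.6247 [wait]  ⇒ S*(0)=-

price = 40.6247
boundary = - - - 53.4393 62.3753 53.4393 62.3753 72.8056 84.9800
tree:
40.6247
49.3240 30.8668
58.2683 39.3209 21.3502
66.9807 48.5643 28.9376 12.7844
74.6365 58.0447 37.9471 18.7804 5.9994
81.1955 66.9807 47.9191 26.7278 9.7941 1.6971
86.8149 74.6365 58.0447 36.5639 15.6197 3.1916 0.0000
91.6292 81.1955 66.9807 47.6144 24.1099 6.0024 0.0000 0.0000
95.7538 86.8149 74.6365 58.0447 35.4400 11.2885 0.0000 0.0000 0.0000
99.2876 91.6292 81.1955 66.9807 47.6144 21.2298 0.0000 0.0000 0.0000 0.0000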